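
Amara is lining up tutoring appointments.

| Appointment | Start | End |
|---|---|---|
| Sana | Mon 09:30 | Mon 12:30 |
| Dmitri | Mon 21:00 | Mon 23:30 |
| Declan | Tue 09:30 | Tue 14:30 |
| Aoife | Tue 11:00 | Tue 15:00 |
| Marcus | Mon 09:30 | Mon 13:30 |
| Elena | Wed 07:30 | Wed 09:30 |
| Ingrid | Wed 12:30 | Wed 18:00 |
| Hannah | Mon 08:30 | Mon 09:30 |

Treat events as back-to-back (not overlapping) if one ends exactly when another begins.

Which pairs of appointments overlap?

Aoife & Declan, Marcus & Sana

Sorted by start: Hannah, Marcus, Sana, Dmitri, Declan, Aoife, Elena, Ingrid.
Marcus starts exactly when Hannah ends (back-to-back, no overlap), so nothing later overlaps Hannah either.
Sana starts before Marcus ends → Marcus and Sana overlap.
Dmitri starts after Marcus ends, so nothing later overlaps Marcus either.
Dmitri starts after Sana ends, so nothing later overlaps Sana either.
Declan starts after Dmitri ends, so nothing later overlaps Dmitri either.
Aoife starts before Declan ends → Declan and Aoife overlap.
Elena starts after Declan ends, so nothing later overlaps Declan either.
Elena starts after Aoife ends, so nothing later overlaps Aoife either.
Ingrid starts after Elena ends.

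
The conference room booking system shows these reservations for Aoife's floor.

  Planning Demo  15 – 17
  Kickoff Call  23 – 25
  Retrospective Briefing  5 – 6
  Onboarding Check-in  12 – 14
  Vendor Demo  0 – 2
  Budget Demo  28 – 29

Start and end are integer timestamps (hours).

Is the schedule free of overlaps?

Yes

Sorted by start: Vendor Demo, Retrospective Briefing, Onboarding Check-in, Planning Demo, Kickoff Call, Budget Demo.
Retrospective Briefing starts after Vendor Demo ends, so Vendor Demo has no further overlaps.
Onboarding Check-in starts after Retrospective Briefing ends, so Retrospective Briefing has no further overlaps.
Planning Demo starts after Onboarding Check-in ends, so Onboarding Check-in has no further overlaps.
Kickoff Call starts after Planning Demo ends, so Planning Demo has no further overlaps.
Budget Demo starts after Kickoff Call ends.
Every pair is clear; the schedule has no overlaps.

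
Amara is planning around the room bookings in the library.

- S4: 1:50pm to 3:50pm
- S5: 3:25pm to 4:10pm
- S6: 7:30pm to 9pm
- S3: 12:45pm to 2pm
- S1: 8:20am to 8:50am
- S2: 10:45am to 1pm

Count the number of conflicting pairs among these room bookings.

3

Check each pair: they overlap iff neither finishes before the other starts.
Sorted by start: S1, S2, S3, S4, S5, S6.
S2 starts after S1 ends, so S1 has no further overlaps.
S3 starts before S2 ends → S2 and S3 overlap.
S4 starts after S2 ends, so S2 has no further overlaps.
S4 starts before S3 ends → S3 and S4 overlap.
S5 starts after S3 ends, so S3 has no further overlaps.
S5 starts before S4 ends → S4 and S5 overlap.
S6 starts after S4 ends.
S6 starts after S5 ends.
Overlapping pairs: S2 & S3, S3 & S4, S4 & S5 — 3 in total.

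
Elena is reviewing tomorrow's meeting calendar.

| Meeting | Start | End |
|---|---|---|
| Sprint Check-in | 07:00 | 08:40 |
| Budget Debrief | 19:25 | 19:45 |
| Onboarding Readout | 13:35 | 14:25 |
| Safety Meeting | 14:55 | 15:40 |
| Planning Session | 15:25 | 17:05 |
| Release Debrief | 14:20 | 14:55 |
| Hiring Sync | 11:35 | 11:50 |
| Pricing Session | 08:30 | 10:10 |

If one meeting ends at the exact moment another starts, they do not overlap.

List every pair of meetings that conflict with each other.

Sorted by start: Sprint Check-in, Pricing Session, Hiring Sync, Onboarding Readout, Release Debrief, Safety Meeting, Planning Session, Budget Debrief.
Pricing Session starts before Sprint Check-in ends → Sprint Check-in and Pricing Session overlap.
Hiring Sync starts after Sprint Check-in ends, so nothing later overlaps Sprint Check-in either.
Hiring Sync starts after Pricing Session ends, so nothing later overlaps Pricing Session either.
Onboarding Readout starts after Hiring Sync ends, so nothing later overlaps Hiring Sync either.
Release Debrief starts before Onboarding Readout ends → Onboarding Readout and Release Debrief overlap.
Safety Meeting starts after Onboarding Readout ends, so nothing later overlaps Onboarding Readout either.
Safety Meeting starts exactly when Release Debrief ends (back-to-back, no overlap), so nothing later overlaps Release Debrief either.
Planning Session starts before Safety Meeting ends → Safety Meeting and Planning Session overlap.
Budget Debrief starts after Safety Meeting ends.
Budget Debrief starts after Planning Session ends.

Onboarding Readout & Release Debrief, Planning Session & Safety Meeting, Pricing Session & Sprint Check-in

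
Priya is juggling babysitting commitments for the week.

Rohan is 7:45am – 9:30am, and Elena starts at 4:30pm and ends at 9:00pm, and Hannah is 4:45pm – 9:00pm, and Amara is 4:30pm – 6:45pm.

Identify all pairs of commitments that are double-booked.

Amara & Elena, Amara & Hannah, Elena & Hannah

Check each pair: they overlap iff neither finishes before the other starts.
Sorted by start: Rohan, Elena, Amara, Hannah.
Elena starts after Rohan ends — done with Rohan.
Amara starts before Elena ends → Elena and Amara overlap.
Hannah starts before Elena ends → Elena and Hannah overlap.
Hannah starts before Amara ends → Amara and Hannah overlap.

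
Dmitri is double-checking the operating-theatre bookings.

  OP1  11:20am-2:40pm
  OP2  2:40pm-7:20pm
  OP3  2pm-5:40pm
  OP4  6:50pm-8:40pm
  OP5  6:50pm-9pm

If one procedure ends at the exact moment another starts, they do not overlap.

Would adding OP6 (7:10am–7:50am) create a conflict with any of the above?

OP1: starts 11:20am at or after OP6 ends 7:50am → clear.
OP3: starts 2pm at or after OP6 ends 7:50am → clear.
OP2: starts 2:40pm at or after OP6 ends 7:50am → clear.
OP4: starts 6:50pm at or after OP6 ends 7:50am → clear.
OP5: starts 6:50pm at or after OP6 ends 7:50am → clear.

No — it doesn't clash with anything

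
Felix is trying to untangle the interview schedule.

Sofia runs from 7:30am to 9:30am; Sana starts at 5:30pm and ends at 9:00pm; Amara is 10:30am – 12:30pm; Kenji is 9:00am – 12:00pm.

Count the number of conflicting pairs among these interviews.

Sorted by start: Sofia, Kenji, Amara, Sana.
Kenji starts before Sofia ends → Sofia and Kenji overlap.
Amara starts after Sofia ends — done with Sofia.
Amara starts before Kenji ends → Kenji and Amara overlap.
Sana starts after Kenji ends.
Sana starts after Amara ends.
Overlapping pairs: Amara & Kenji, Kenji & Sofia — 2 in total.

2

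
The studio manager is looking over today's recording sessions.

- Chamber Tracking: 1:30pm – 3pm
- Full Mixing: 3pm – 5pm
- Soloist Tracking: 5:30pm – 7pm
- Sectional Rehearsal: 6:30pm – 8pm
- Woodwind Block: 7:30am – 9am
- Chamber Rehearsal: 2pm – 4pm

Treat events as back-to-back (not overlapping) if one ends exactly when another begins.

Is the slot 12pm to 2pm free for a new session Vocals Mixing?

No — it overlaps Chamber Tracking

Woodwind Block: ends 9am at or before Vocals Mixing starts 12pm → clear.
Chamber Tracking: starts 1:30pm before Vocals Mixing ends 2pm, and ends 3pm after Vocals Mixing starts 12pm → overlap.
Chamber Rehearsal: starts 2pm at or after Vocals Mixing ends 2pm → clear.
Full Mixing: starts 3pm at or after Vocals Mixing ends 2pm → clear.
Soloist Tracking: starts 5:30pm at or after Vocals Mixing ends 2pm → clear.
Sectional Rehearsal: starts 6:30pm at or after Vocals Mixing ends 2pm → clear.
Vocals Mixing overlaps Chamber Tracking.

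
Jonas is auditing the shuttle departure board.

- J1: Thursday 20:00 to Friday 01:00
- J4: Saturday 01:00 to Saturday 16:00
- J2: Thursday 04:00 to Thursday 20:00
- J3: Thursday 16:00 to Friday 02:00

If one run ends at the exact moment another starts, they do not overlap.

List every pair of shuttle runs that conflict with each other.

J1 & J3, J2 & J3

Sorted by start: J2, J3, J1, J4.
J3 starts before J2 ends → J2 and J3 overlap.
J1 starts exactly when J2 ends (back-to-back, no overlap); J2 is clear from here.
J1 starts before J3 ends → J3 and J1 overlap.
J4 starts after J3 ends.
J4 starts after J1 ends.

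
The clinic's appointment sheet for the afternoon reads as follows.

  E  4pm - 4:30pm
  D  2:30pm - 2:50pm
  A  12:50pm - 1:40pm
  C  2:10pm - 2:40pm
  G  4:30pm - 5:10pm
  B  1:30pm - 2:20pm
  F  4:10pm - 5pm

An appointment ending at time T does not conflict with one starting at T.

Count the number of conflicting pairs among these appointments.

5

Sorted by start: A, B, C, D, E, F, G.
B starts before A ends → A and B overlap.
C starts after A ends, so A has no further overlaps.
C starts before B ends → B and C overlap.
D starts after B ends, so B has no further overlaps.
D starts before C ends → C and D overlap.
E starts after C ends, so C has no further overlaps.
E starts after D ends, so D has no further overlaps.
F starts before E ends → E and F overlap.
G starts exactly when E ends (back-to-back, no overlap).
G starts before F ends → F and G overlap.
Overlapping pairs: A & B, B & C, C & D, E & F, F & G — 5 in total.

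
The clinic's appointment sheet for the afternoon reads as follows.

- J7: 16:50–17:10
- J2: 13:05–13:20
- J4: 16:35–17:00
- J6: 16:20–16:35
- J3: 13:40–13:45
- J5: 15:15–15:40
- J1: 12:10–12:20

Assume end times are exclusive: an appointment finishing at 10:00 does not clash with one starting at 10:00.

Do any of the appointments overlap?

Two intervals overlap when each starts before the other ends.
Sorted by start: J1, J2, J3, J5, J6, J4, J7.
J2 starts after J1 ends; J1 is clear from here.
J3 starts after J2 ends; J2 is clear from here.
J5 starts after J3 ends; J3 is clear from here.
J6 starts after J5 ends; J5 is clear from here.
J4 starts exactly when J6 ends (back-to-back, no overlap); J6 is clear from here.
J7 starts before J4 ends → J4 and J7 overlap.
That's a conflict, so the schedule is not conflict-free.

Yes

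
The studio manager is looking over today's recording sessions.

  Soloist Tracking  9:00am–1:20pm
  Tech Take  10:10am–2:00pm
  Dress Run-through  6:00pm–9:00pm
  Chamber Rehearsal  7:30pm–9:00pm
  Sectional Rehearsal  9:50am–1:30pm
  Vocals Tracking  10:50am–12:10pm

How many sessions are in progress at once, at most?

Walk through starts and ends in time order (an end at T is processed before a start at T):
9:00am start Soloist Tracking → 1
9:50am start Sectional Rehearsal → 2
10:10am start Tech Take → 3
10:50am start Vocals Tracking → 4
12:10pm end Vocals Tracking → 3
1:20pm end Soloist Tracking → 2
1:30pm end Sectional Rehearsal → 1
2:00pm end Tech Take → 0
6:00pm start Dress Run-through → 1
7:30pm start Chamber Rehearsal → 2
9:00pm end Chamber Rehearsal → 1
9:00pm end Dress Run-through → 0
Peak is 4, at 10:50am (Sectional Rehearsal, Soloist Tracking, Tech Take, Vocals Tracking).

4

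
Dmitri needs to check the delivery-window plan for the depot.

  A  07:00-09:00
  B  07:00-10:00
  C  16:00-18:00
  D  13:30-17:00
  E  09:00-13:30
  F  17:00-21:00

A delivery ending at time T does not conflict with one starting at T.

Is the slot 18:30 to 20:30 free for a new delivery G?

No — it overlaps F

A: ends 09:00 at or before G starts 18:30 → clear.
B: ends 10:00 at or before G starts 18:30 → clear.
E: ends 13:30 at or before G starts 18:30 → clear.
D: ends 17:00 at or before G starts 18:30 → clear.
C: ends 18:00 at or before G starts 18:30 → clear.
F: starts 17:00 before G ends 20:30, and ends 21:00 after G starts 18:30 → overlap.
G overlaps F.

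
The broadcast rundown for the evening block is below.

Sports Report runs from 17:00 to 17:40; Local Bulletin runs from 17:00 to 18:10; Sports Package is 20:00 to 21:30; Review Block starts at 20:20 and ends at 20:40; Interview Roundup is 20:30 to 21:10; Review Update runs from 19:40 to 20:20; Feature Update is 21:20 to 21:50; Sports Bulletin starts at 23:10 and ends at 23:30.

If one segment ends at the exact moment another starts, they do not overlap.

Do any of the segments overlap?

Yes

Check each pair: they overlap iff neither finishes before the other starts.
Sorted by start: Sports Report, Local Bulletin, Review Update, Sports Package, Review Block, Interview Roundup, Feature Update, Sports Bulletin.
Local Bulletin starts before Sports Report ends → Sports Report and Local Bulletin overlap.
That's a conflict, so the schedule is not conflict-free.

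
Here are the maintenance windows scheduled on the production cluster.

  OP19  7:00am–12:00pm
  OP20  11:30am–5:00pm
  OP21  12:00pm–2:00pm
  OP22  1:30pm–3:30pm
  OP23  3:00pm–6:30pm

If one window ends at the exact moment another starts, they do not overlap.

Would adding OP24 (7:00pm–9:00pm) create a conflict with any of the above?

No — it doesn't clash with anything

OP19: ends 12:00pm at or before OP24 starts 7:00pm → clear.
OP20: ends 5:00pm at or before OP24 starts 7:00pm → clear.
OP21: ends 2:00pm at or before OP24 starts 7:00pm → clear.
OP22: ends 3:30pm at or before OP24 starts 7:00pm → clear.
OP23: ends 6:30pm at or before OP24 starts 7:00pm → clear.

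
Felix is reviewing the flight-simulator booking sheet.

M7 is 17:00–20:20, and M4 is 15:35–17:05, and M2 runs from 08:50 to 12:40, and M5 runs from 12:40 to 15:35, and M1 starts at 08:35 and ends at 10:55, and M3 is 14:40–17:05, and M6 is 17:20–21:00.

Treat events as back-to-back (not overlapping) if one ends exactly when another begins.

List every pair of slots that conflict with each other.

M1 & M2, M3 & M4, M3 & M5, M3 & M7, M4 & M7, M6 & M7

Sorted by start: M1, M2, M5, M3, M4, M7, M6.
M2 starts before M1 ends → M1 and M2 overlap.
M5 starts after M1 ends; M1 is clear from here.
M5 starts exactly when M2 ends (back-to-back, no overlap); M2 is clear from here.
M3 starts before M5 ends → M5 and M3 overlap.
M4 starts exactly when M5 ends (back-to-back, no overlap); M5 is clear from here.
M4 starts before M3 ends → M3 and M4 overlap.
M7 starts before M3 ends → M3 and M7 overlap.
M6 starts after M3 ends.
M7 starts before M4 ends → M4 and M7 overlap.
M6 starts after M4 ends.
M6 starts before M7 ends → M7 and M6 overlap.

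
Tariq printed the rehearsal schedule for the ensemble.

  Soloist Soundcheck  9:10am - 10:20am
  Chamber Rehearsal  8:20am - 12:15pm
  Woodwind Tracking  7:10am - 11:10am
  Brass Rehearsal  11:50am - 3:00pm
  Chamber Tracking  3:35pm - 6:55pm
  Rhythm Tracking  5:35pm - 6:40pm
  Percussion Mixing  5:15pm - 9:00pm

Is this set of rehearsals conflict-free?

No

Check each pair: they overlap iff neither finishes before the other starts.
Sorted by start: Woodwind Tracking, Chamber Rehearsal, Soloist Soundcheck, Brass Rehearsal, Chamber Tracking, Percussion Mixing, Rhythm Tracking.
Chamber Rehearsal starts before Woodwind Tracking ends → Woodwind Tracking and Chamber Rehearsal overlap.
That's a conflict, so the schedule is not conflict-free.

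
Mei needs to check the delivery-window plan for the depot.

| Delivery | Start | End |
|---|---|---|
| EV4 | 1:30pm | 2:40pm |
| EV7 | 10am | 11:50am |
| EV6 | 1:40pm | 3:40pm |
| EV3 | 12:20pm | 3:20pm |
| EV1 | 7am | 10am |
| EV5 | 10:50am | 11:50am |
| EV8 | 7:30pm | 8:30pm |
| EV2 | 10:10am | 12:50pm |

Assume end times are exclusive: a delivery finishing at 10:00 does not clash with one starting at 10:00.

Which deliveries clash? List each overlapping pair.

Two intervals overlap when each starts before the other ends.
Sorted by start: EV1, EV7, EV2, EV5, EV3, EV4, EV6, EV8.
EV7 starts exactly when EV1 ends (back-to-back, no overlap), so EV1 has no further overlaps.
EV2 starts before EV7 ends → EV7 and EV2 overlap.
EV5 starts before EV7 ends → EV7 and EV5 overlap.
EV3 starts after EV7 ends, so EV7 has no further overlaps.
EV5 starts before EV2 ends → EV2 and EV5 overlap.
EV3 starts before EV2 ends → EV2 and EV3 overlap.
EV4 starts after EV2 ends, so EV2 has no further overlaps.
EV3 starts after EV5 ends, so EV5 has no further overlaps.
EV4 starts before EV3 ends → EV3 and EV4 overlap.
EV6 starts before EV3 ends → EV3 and EV6 overlap.
EV8 starts after EV3 ends.
EV6 starts before EV4 ends → EV4 and EV6 overlap.
EV8 starts after EV4 ends.
EV8 starts after EV6 ends.

EV2 & EV3, EV2 & EV5, EV2 & EV7, EV3 & EV4, EV3 & EV6, EV4 & EV6, EV5 & EV7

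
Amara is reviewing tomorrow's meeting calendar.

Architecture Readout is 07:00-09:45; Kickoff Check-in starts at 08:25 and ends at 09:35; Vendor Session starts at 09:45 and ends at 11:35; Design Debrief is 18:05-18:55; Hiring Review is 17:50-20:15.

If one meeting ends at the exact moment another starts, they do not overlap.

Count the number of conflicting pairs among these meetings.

Two intervals overlap when each starts before the other ends.
Sorted by start: Architecture Readout, Kickoff Check-in, Vendor Session, Hiring Review, Design Debrief.
Kickoff Check-in starts before Architecture Readout ends → Architecture Readout and Kickoff Check-in overlap.
Vendor Session starts exactly when Architecture Readout ends (back-to-back, no overlap), so nothing later overlaps Architecture Readout either.
Vendor Session starts after Kickoff Check-in ends, so nothing later overlaps Kickoff Check-in either.
Hiring Review starts after Vendor Session ends, so nothing later overlaps Vendor Session either.
Design Debrief starts before Hiring Review ends → Hiring Review and Design Debrief overlap.
Overlapping pairs: Architecture Readout & Kickoff Check-in, Design Debrief & Hiring Review — 2 in total.

2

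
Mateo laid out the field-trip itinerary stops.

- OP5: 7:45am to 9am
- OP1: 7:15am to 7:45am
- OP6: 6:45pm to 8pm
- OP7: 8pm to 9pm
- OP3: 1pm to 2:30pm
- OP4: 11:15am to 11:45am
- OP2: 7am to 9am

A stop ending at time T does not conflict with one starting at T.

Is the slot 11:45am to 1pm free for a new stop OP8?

OP2: ends 9am at or before OP8 starts 11:45am → clear.
OP1: ends 7:45am at or before OP8 starts 11:45am → clear.
OP5: ends 9am at or before OP8 starts 11:45am → clear.
OP4: ends 11:45am at or before OP8 starts 11:45am → clear.
OP3: starts 1pm at or after OP8 ends 1pm → clear.
OP6: starts 6:45pm at or after OP8 ends 1pm → clear.
OP7: starts 8pm at or after OP8 ends 1pm → clear.

Yes — the slot is free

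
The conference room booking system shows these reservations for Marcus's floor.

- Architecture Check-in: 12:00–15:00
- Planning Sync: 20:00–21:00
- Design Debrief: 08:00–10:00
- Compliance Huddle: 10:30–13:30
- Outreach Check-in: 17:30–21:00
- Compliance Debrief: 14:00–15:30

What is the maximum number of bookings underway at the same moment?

2

Sweep the timeline, counting +1 at each start and −1 at each end (ends before starts at a tie):
08:00 start Design Debrief → 1
10:00 end Design Debrief → 0
10:30 start Compliance Huddle → 1
12:00 start Architecture Check-in → 2
13:30 end Compliance Huddle → 1
14:00 start Compliance Debrief → 2
15:00 end Architecture Check-in → 1
15:30 end Compliance Debrief → 0
17:30 start Outreach Check-in → 1
20:00 start Planning Sync → 2
21:00 end Outreach Check-in → 1
21:00 end Planning Sync → 0
Peak is 2, at 12:00 (Architecture Check-in, Compliance Huddle).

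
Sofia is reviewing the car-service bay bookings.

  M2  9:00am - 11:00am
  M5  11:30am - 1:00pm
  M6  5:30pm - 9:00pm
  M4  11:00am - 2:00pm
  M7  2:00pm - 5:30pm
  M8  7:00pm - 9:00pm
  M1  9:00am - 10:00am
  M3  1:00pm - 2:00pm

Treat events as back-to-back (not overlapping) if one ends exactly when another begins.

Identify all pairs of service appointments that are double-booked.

M1 & M2, M3 & M4, M4 & M5, M6 & M8

Sorted by start: M1, M2, M4, M5, M3, M7, M6, M8.
M2 starts before M1 ends → M1 and M2 overlap.
M4 starts after M1 ends — done with M1.
M4 starts exactly when M2 ends (back-to-back, no overlap) — done with M2.
M5 starts before M4 ends → M4 and M5 overlap.
M3 starts before M4 ends → M4 and M3 overlap.
M7 starts exactly when M4 ends (back-to-back, no overlap) — done with M4.
M3 starts exactly when M5 ends (back-to-back, no overlap) — done with M5.
M7 starts exactly when M3 ends (back-to-back, no overlap) — done with M3.
M6 starts exactly when M7 ends (back-to-back, no overlap) — done with M7.
M8 starts before M6 ends → M6 and M8 overlap.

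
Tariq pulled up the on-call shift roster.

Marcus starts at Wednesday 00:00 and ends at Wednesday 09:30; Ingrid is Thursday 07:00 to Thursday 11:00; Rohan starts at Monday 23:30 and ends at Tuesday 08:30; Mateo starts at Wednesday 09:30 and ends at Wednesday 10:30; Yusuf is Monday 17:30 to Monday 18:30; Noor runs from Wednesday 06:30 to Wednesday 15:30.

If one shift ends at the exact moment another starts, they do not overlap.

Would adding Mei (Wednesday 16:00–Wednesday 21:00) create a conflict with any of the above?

No — it doesn't clash with anything

Yusuf: ends Monday 18:30 at or before Mei starts Wednesday 16:00 → clear.
Rohan: ends Tuesday 08:30 at or before Mei starts Wednesday 16:00 → clear.
Marcus: ends Wednesday 09:30 at or before Mei starts Wednesday 16:00 → clear.
Noor: ends Wednesday 15:30 at or before Mei starts Wednesday 16:00 → clear.
Mateo: ends Wednesday 10:30 at or before Mei starts Wednesday 16:00 → clear.
Ingrid: starts Thursday 07:00 at or after Mei ends Wednesday 21:00 → clear.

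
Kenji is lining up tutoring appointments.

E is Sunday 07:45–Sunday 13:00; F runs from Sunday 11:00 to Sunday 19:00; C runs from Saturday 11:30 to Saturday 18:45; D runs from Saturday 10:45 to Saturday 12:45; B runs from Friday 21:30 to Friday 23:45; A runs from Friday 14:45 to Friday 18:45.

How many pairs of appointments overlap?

2

Sorted by start: A, B, D, C, E, F.
B starts after A ends, so A has no further overlaps.
D starts after B ends, so B has no further overlaps.
C starts before D ends → D and C overlap.
E starts after D ends, so D has no further overlaps.
E starts after C ends, so C has no further overlaps.
F starts before E ends → E and F overlap.
Overlapping pairs: C & D, E & F — 2 in total.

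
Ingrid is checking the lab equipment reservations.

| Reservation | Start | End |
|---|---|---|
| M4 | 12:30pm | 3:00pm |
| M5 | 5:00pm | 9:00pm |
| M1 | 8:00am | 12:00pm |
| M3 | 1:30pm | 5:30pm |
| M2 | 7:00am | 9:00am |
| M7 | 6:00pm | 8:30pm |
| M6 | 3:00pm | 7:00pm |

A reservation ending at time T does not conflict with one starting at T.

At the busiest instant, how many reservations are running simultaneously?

3

Walk through starts and ends in time order (an end at T is processed before a start at T):
7:00am start M2 → 1
8:00am start M1 → 2
9:00am end M2 → 1
12:00pm end M1 → 0
12:30pm start M4 → 1
1:30pm start M3 → 2
3:00pm end M4 → 1
3:00pm start M6 → 2
5:00pm start M5 → 3
5:30pm end M3 → 2
6:00pm start M7 → 3
7:00pm end M6 → 2
8:30pm end M7 → 1
9:00pm end M5 → 0
Peak is 3, at 5:00pm (M3, M5, M6).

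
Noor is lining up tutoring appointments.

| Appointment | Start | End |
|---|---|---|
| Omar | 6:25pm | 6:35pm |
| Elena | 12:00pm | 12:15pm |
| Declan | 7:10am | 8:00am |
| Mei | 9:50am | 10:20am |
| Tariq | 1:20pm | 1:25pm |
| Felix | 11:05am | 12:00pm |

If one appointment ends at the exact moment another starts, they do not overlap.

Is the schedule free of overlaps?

Yes

Check each pair: they overlap iff neither finishes before the other starts.
Sorted by start: Declan, Mei, Felix, Elena, Tariq, Omar.
Mei starts after Declan ends — done with Declan.
Felix starts after Mei ends — done with Mei.
Elena starts exactly when Felix ends (back-to-back, no overlap) — done with Felix.
Tariq starts after Elena ends — done with Elena.
Omar starts after Tariq ends.
Every pair is clear; the schedule has no overlaps.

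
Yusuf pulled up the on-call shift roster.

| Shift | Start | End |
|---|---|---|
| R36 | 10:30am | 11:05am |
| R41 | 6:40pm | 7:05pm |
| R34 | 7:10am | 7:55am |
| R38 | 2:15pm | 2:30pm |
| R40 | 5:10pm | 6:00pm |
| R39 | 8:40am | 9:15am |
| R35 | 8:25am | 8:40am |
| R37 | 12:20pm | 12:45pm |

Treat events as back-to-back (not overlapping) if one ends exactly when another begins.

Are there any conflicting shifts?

No

Sorted by start: R34, R35, R39, R36, R37, R38, R40, R41.
R35 starts after R34 ends, so R34 has no further overlaps.
R39 starts exactly when R35 ends (back-to-back, no overlap), so R35 has no further overlaps.
R36 starts after R39 ends, so R39 has no further overlaps.
R37 starts after R36 ends, so R36 has no further overlaps.
R38 starts after R37 ends, so R37 has no further overlaps.
R40 starts after R38 ends, so R38 has no further overlaps.
R41 starts after R40 ends.
Every pair is clear; the schedule has no overlaps.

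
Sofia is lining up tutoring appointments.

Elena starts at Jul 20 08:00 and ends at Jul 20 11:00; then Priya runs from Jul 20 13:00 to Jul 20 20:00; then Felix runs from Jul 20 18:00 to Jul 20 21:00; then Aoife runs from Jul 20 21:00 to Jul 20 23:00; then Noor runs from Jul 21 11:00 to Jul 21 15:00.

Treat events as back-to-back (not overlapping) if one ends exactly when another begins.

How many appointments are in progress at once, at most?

Sort all start/end points and keep a running count:
Jul 20 08:00 start Elena → 1
Jul 20 11:00 end Elena → 0
Jul 20 13:00 start Priya → 1
Jul 20 18:00 start Felix → 2
Jul 20 20:00 end Priya → 1
Jul 20 21:00 end Felix → 0
Jul 20 21:00 start Aoife → 1
Jul 20 23:00 end Aoife → 0
Jul 21 11:00 start Noor → 1
Jul 21 15:00 end Noor → 0
Peak is 2, at Jul 20 18:00 (Felix, Priya).

2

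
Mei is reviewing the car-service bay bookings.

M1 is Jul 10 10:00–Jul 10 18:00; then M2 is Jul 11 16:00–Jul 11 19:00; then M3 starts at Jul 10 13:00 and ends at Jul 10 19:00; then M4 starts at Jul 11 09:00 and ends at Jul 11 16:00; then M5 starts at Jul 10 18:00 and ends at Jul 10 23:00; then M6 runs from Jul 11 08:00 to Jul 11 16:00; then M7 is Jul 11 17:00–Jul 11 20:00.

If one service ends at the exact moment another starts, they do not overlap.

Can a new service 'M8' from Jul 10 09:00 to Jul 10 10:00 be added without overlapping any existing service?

Yes — the slot is free

M1: starts Jul 10 10:00 at or after M8 ends Jul 10 10:00 → clear.
M3: starts Jul 10 13:00 at or after M8 ends Jul 10 10:00 → clear.
M5: starts Jul 10 18:00 at or after M8 ends Jul 10 10:00 → clear.
M6: starts Jul 11 08:00 at or after M8 ends Jul 10 10:00 → clear.
M4: starts Jul 11 09:00 at or after M8 ends Jul 10 10:00 → clear.
M2: starts Jul 11 16:00 at or after M8 ends Jul 10 10:00 → clear.
M7: starts Jul 11 17:00 at or after M8 ends Jul 10 10:00 → clear.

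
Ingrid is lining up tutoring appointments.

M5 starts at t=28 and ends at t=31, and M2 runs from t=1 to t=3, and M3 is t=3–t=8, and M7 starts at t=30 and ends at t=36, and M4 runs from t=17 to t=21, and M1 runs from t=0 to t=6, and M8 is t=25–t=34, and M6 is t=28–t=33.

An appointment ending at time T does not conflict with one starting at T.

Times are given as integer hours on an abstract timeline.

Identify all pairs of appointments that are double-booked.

M1 & M2, M1 & M3, M5 & M6, M5 & M7, M5 & M8, M6 & M7, M6 & M8, M7 & M8

Two intervals overlap when each starts before the other ends.
Sorted by start: M1, M2, M3, M4, M8, M5, M6, M7.
M2 starts before M1 ends → M1 and M2 overlap.
M3 starts before M1 ends → M1 and M3 overlap.
M4 starts after M1 ends, so nothing later overlaps M1 either.
M3 starts exactly when M2 ends (back-to-back, no overlap), so nothing later overlaps M2 either.
M4 starts after M3 ends, so nothing later overlaps M3 either.
M8 starts after M4 ends, so nothing later overlaps M4 either.
M5 starts before M8 ends → M8 and M5 overlap.
M6 starts before M8 ends → M8 and M6 overlap.
M7 starts before M8 ends → M8 and M7 overlap.
M6 starts before M5 ends → M5 and M6 overlap.
M7 starts before M5 ends → M5 and M7 overlap.
M7 starts before M6 ends → M6 and M7 overlap.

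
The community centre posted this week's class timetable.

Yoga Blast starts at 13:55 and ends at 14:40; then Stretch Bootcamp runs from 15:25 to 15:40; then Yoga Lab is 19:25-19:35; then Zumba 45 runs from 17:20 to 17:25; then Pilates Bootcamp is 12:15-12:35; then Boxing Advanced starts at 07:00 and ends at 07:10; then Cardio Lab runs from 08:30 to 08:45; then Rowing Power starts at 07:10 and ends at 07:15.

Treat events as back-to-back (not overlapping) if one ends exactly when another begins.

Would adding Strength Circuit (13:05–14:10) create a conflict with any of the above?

Boxing Advanced: ends 07:10 at or before Strength Circuit starts 13:05 → clear.
Rowing Power: ends 07:15 at or before Strength Circuit starts 13:05 → clear.
Cardio Lab: ends 08:45 at or before Strength Circuit starts 13:05 → clear.
Pilates Bootcamp: ends 12:35 at or before Strength Circuit starts 13:05 → clear.
Yoga Blast: starts 13:55 before Strength Circuit ends 14:10, and ends 14:40 after Strength Circuit starts 13:05 → overlap.
Stretch Bootcamp: starts 15:25 at or after Strength Circuit ends 14:10 → clear.
Zumba 45: starts 17:20 at or after Strength Circuit ends 14:10 → clear.
Yoga Lab: starts 19:25 at or after Strength Circuit ends 14:10 → clear.
Strength Circuit overlaps Yoga Blast.

Yes — it overlaps Yoga Blast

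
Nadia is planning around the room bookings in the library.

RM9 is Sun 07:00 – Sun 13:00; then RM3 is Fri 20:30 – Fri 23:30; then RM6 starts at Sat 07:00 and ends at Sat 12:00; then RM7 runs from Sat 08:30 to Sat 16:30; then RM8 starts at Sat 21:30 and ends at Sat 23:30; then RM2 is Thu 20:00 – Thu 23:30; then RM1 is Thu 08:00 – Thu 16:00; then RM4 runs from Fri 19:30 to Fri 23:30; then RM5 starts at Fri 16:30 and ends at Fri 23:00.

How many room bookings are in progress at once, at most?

Walk through starts and ends in time order (an end at T is processed before a start at T):
Thu 08:00 start RM1 → 1
Thu 16:00 end RM1 → 0
Thu 20:00 start RM2 → 1
Thu 23:30 end RM2 → 0
Fri 16:30 start RM5 → 1
Fri 19:30 start RM4 → 2
Fri 20:30 start RM3 → 3
Fri 23:00 end RM5 → 2
Fri 23:30 end RM3 → 1
Fri 23:30 end RM4 → 0
Sat 07:00 start RM6 → 1
Sat 08:30 start RM7 → 2
Sat 12:00 end RM6 → 1
Sat 16:30 end RM7 → 0
Sat 21:30 start RM8 → 1
Sat 23:30 end RM8 → 0
Sun 07:00 start RM9 → 1
Sun 13:00 end RM9 → 0
Peak is 3, at Fri 20:30 (RM3, RM4, RM5).

3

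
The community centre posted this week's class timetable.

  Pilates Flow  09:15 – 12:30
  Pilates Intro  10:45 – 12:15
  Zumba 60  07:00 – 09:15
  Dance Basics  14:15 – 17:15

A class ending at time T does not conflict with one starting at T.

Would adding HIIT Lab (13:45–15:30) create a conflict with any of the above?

Yes — it overlaps Dance Basics

Zumba 60: ends 09:15 at or before HIIT Lab starts 13:45 → clear.
Pilates Flow: ends 12:30 at or before HIIT Lab starts 13:45 → clear.
Pilates Intro: ends 12:15 at or before HIIT Lab starts 13:45 → clear.
Dance Basics: starts 14:15 before HIIT Lab ends 15:30, and ends 17:15 after HIIT Lab starts 13:45 → overlap.
HIIT Lab overlaps Dance Basics.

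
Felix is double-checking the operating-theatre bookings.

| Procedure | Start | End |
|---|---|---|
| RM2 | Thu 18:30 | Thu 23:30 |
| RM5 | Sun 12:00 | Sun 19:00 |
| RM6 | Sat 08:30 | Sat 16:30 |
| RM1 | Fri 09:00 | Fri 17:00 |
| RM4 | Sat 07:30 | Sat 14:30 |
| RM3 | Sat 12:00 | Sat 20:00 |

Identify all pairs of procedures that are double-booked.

RM3 & RM4, RM3 & RM6, RM4 & RM6

Check each pair: they overlap iff neither finishes before the other starts.
Sorted by start: RM2, RM1, RM4, RM6, RM3, RM5.
RM1 starts after RM2 ends, so nothing later overlaps RM2 either.
RM4 starts after RM1 ends, so nothing later overlaps RM1 either.
RM6 starts before RM4 ends → RM4 and RM6 overlap.
RM3 starts before RM4 ends → RM4 and RM3 overlap.
RM5 starts after RM4 ends.
RM3 starts before RM6 ends → RM6 and RM3 overlap.
RM5 starts after RM6 ends.
RM5 starts after RM3 ends.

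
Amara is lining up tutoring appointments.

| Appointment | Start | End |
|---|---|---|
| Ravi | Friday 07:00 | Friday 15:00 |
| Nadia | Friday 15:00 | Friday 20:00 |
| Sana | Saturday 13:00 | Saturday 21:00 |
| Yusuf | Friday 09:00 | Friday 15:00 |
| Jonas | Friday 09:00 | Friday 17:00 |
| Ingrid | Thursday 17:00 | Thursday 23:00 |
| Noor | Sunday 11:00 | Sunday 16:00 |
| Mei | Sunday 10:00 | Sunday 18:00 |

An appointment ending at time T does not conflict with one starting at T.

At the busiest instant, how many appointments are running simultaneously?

3

Sort all start/end points and keep a running count:
Thursday 17:00 start Ingrid → 1
Thursday 23:00 end Ingrid → 0
Friday 07:00 start Ravi → 1
Friday 09:00 start Jonas → 2
Friday 09:00 start Yusuf → 3
Friday 15:00 end Ravi → 2
Friday 15:00 end Yusuf → 1
Friday 15:00 start Nadia → 2
Friday 17:00 end Jonas → 1
Friday 20:00 end Nadia → 0
Saturday 13:00 start Sana → 1
Saturday 21:00 end Sana → 0
Sunday 10:00 start Mei → 1
Sunday 11:00 start Noor → 2
Sunday 16:00 end Noor → 1
Sunday 18:00 end Mei → 0
Peak is 3, at Friday 09:00 (Jonas, Ravi, Yusuf).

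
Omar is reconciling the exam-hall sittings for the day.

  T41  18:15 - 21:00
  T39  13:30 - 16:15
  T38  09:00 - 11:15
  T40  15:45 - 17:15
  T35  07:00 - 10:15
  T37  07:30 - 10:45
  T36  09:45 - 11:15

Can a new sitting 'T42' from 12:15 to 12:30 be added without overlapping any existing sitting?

Yes — the slot is free

T35: ends 10:15 at or before T42 starts 12:15 → clear.
T37: ends 10:45 at or before T42 starts 12:15 → clear.
T38: ends 11:15 at or before T42 starts 12:15 → clear.
T36: ends 11:15 at or before T42 starts 12:15 → clear.
T39: starts 13:30 at or after T42 ends 12:30 → clear.
T40: starts 15:45 at or after T42 ends 12:30 → clear.
T41: starts 18:15 at or after T42 ends 12:30 → clear.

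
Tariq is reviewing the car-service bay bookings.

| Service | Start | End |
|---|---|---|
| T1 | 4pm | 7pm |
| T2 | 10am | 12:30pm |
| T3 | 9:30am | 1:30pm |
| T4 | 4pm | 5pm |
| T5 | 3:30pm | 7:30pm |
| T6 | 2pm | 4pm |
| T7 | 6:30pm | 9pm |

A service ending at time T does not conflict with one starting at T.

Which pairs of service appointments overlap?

T1 & T4, T1 & T5, T1 & T7, T2 & T3, T4 & T5, T5 & T6, T5 & T7

Two intervals overlap when each starts before the other ends.
Sorted by start: T3, T2, T6, T5, T1, T4, T7.
T2 starts before T3 ends → T3 and T2 overlap.
T6 starts after T3 ends — done with T3.
T6 starts after T2 ends — done with T2.
T5 starts before T6 ends → T6 and T5 overlap.
T1 starts exactly when T6 ends (back-to-back, no overlap) — done with T6.
T1 starts before T5 ends → T5 and T1 overlap.
T4 starts before T5 ends → T5 and T4 overlap.
T7 starts before T5 ends → T5 and T7 overlap.
T4 starts before T1 ends → T1 and T4 overlap.
T7 starts before T1 ends → T1 and T7 overlap.
T7 starts after T4 ends.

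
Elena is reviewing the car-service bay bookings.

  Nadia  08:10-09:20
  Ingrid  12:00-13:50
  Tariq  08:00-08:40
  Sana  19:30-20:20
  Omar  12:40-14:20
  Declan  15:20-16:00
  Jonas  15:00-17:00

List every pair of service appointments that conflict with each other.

Declan & Jonas, Ingrid & Omar, Nadia & Tariq

Sorted by start: Tariq, Nadia, Ingrid, Omar, Jonas, Declan, Sana.
Nadia starts before Tariq ends → Tariq and Nadia overlap.
Ingrid starts after Tariq ends — done with Tariq.
Ingrid starts after Nadia ends — done with Nadia.
Omar starts before Ingrid ends → Ingrid and Omar overlap.
Jonas starts after Ingrid ends — done with Ingrid.
Jonas starts after Omar ends — done with Omar.
Declan starts before Jonas ends → Jonas and Declan overlap.
Sana starts after Jonas ends.
Sana starts after Declan ends.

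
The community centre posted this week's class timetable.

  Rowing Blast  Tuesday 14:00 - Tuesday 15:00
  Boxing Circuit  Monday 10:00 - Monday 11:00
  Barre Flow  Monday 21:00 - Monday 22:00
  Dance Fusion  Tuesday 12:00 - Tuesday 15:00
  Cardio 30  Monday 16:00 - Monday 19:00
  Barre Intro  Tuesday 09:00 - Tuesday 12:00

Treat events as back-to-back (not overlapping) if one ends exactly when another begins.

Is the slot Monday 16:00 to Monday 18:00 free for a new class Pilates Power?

No — it overlaps Cardio 30

Boxing Circuit: ends Monday 11:00 at or before Pilates Power starts Monday 16:00 → clear.
Cardio 30: starts Monday 16:00 before Pilates Power ends Monday 18:00, and ends Monday 19:00 after Pilates Power starts Monday 16:00 → overlap.
Barre Flow: starts Monday 21:00 at or after Pilates Power ends Monday 18:00 → clear.
Barre Intro: starts Tuesday 09:00 at or after Pilates Power ends Monday 18:00 → clear.
Dance Fusion: starts Tuesday 12:00 at or after Pilates Power ends Monday 18:00 → clear.
Rowing Blast: starts Tuesday 14:00 at or after Pilates Power ends Monday 18:00 → clear.
Pilates Power overlaps Cardio 30.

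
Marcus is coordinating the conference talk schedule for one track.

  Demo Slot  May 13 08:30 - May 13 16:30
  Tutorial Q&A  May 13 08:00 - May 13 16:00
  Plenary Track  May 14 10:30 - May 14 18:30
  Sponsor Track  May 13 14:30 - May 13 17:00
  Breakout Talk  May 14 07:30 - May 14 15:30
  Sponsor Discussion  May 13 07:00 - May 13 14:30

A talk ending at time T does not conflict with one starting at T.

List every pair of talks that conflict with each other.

Breakout Talk & Plenary Track, Demo Slot & Sponsor Discussion, Demo Slot & Sponsor Track, Demo Slot & Tutorial Q&A, Sponsor Discussion & Tutorial Q&A, Sponsor Track & Tutorial Q&A

Two intervals overlap when each starts before the other ends.
Sorted by start: Sponsor Discussion, Tutorial Q&A, Demo Slot, Sponsor Track, Breakout Talk, Plenary Track.
Tutorial Q&A starts before Sponsor Discussion ends → Sponsor Discussion and Tutorial Q&A overlap.
Demo Slot starts before Sponsor Discussion ends → Sponsor Discussion and Demo Slot overlap.
Sponsor Track starts exactly when Sponsor Discussion ends (back-to-back, no overlap); Sponsor Discussion is clear from here.
Demo Slot starts before Tutorial Q&A ends → Tutorial Q&A and Demo Slot overlap.
Sponsor Track starts before Tutorial Q&A ends → Tutorial Q&A and Sponsor Track overlap.
Breakout Talk starts after Tutorial Q&A ends; Tutorial Q&A is clear from here.
Sponsor Track starts before Demo Slot ends → Demo Slot and Sponsor Track overlap.
Breakout Talk starts after Demo Slot ends; Demo Slot is clear from here.
Breakout Talk starts after Sponsor Track ends; Sponsor Track is clear from here.
Plenary Track starts before Breakout Talk ends → Breakout Talk and Plenary Track overlap.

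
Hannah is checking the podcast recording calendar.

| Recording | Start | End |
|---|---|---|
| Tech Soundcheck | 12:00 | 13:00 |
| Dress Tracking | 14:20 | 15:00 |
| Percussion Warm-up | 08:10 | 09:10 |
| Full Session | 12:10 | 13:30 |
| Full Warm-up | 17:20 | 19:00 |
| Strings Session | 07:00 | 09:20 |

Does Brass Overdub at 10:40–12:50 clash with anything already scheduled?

Yes — it overlaps Full Session, Tech Soundcheck

Strings Session: ends 09:20 at or before Brass Overdub starts 10:40 → clear.
Percussion Warm-up: ends 09:10 at or before Brass Overdub starts 10:40 → clear.
Tech Soundcheck: starts 12:00 before Brass Overdub ends 12:50, and ends 13:00 after Brass Overdub starts 10:40 → overlap.
Full Session: starts 12:10 before Brass Overdub ends 12:50, and ends 13:30 after Brass Overdub starts 10:40 → overlap.
Dress Tracking: starts 14:20 at or after Brass Overdub ends 12:50 → clear.
Full Warm-up: starts 17:20 at or after Brass Overdub ends 12:50 → clear.
Brass Overdub overlaps Full Session, Tech Soundcheck.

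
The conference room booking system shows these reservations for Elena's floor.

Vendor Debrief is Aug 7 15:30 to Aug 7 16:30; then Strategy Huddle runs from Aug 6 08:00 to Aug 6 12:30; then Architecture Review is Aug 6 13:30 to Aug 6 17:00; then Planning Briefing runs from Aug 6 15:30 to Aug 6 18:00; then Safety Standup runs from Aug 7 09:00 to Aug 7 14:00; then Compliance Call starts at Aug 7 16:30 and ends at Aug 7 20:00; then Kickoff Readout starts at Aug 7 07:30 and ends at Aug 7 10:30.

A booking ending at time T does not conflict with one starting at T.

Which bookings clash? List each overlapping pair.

Sorted by start: Strategy Huddle, Architecture Review, Planning Briefing, Kickoff Readout, Safety Standup, Vendor Debrief, Compliance Call.
Architecture Review starts after Strategy Huddle ends, so nothing later overlaps Strategy Huddle either.
Planning Briefing starts before Architecture Review ends → Architecture Review and Planning Briefing overlap.
Kickoff Readout starts after Architecture Review ends, so nothing later overlaps Architecture Review either.
Kickoff Readout starts after Planning Briefing ends, so nothing later overlaps Planning Briefing either.
Safety Standup starts before Kickoff Readout ends → Kickoff Readout and Safety Standup overlap.
Vendor Debrief starts after Kickoff Readout ends, so nothing later overlaps Kickoff Readout either.
Vendor Debrief starts after Safety Standup ends, so nothing later overlaps Safety Standup either.
Compliance Call starts exactly when Vendor Debrief ends (back-to-back, no overlap).

Architecture Review & Planning Briefing, Kickoff Readout & Safety Standup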